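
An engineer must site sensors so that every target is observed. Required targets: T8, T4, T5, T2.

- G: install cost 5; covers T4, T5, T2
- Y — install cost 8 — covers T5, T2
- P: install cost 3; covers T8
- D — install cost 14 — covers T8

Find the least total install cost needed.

Choose G and P: together they cover T8, T4, T5, T2 — every target.
Total install cost: 5 + 3 = 8.
No cover costs less than 8.

8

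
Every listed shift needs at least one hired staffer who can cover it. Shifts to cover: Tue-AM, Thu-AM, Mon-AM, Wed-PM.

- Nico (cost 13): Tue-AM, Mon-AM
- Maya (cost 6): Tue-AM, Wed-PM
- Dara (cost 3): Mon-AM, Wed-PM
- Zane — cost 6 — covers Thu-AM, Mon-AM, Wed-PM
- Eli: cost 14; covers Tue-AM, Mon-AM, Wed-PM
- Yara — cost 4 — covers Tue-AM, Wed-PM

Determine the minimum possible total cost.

The greedy cost-per-new-shift heuristic would pick Dara, Yara, and Zane for 13, but a cheaper cover exists.
Choose Zane and Yara: together they cover Tue-AM, Thu-AM, Mon-AM, Wed-PM — every shift.
Total cost: 6 + 4 = 10.
No cover costs less than 10.

10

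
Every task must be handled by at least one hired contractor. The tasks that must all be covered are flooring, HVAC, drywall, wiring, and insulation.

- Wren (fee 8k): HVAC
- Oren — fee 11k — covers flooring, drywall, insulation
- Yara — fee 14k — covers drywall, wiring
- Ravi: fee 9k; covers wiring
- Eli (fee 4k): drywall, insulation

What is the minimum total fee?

28

The greedy cost-per-new-task heuristic would pick Eli, Wren, Ravi, and Oren for 32, but a cheaper cover exists.
Choose Wren, Oren, and Ravi: together they cover flooring, HVAC, drywall, wiring, insulation — every task.
Total fee: 8 + 11 + 9 = 28.
No cover costs less than 28.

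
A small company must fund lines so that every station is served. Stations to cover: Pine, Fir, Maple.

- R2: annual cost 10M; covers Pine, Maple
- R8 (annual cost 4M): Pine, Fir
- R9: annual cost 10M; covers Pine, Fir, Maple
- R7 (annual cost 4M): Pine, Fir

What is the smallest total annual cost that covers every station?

10

The greedy cost-per-new-station heuristic would pick R8 and R2 for 14, but a cheaper cover exists.
R9 alone covers Pine, Fir, Maple — every station.
Total annual cost: 10.
No cover costs less than 10.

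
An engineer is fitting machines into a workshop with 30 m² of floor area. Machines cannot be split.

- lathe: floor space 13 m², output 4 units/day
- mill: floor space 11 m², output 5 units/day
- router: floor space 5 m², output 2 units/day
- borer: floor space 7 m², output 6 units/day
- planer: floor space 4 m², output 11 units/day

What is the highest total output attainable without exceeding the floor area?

24

This is a 0-1 knapsack instance.
lathe + router + borer + planer: floor space 13 + 5 + 7 + 4 = 29 ≤ 30, output 4 + 2 + 6 + 11 = 23.
mill + router + borer + planer: floor space 11 + 5 + 7 + 4 = 27 ≤ 30, output 5 + 2 + 6 + 11 = 24.
mill + borer + planer: floor space 11 + 7 + 4 = 22 ≤ 30, output 5 + 6 + 11 = 22.
Best is mill, router, borer, and planer with total output 24.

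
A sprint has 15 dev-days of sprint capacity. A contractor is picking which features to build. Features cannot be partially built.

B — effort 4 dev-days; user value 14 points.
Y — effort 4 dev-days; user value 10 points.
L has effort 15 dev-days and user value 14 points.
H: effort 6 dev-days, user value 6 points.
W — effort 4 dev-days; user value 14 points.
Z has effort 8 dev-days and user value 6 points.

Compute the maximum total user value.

38

Allowing fractional choices, the relaxed optimum would be about 41.0, but features are indivisible.
B + Y + H: effort 4 + 4 + 6 = 14 ≤ 15, user value 14 + 10 + 6 = 30.
B + Y + W: effort 4 + 4 + 4 = 12 ≤ 15, user value 14 + 10 + 14 = 38.
B + H + W: effort 4 + 6 + 4 = 14 ≤ 15, user value 14 + 6 + 14 = 34.
Best is B, Y, and W with total user value 38.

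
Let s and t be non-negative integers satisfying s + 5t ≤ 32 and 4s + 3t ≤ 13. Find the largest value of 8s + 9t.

36

The continuous relaxation peaks at (0, 4.33) with value 39.00; rounding to a feasible lattice point costs some objective.
(s,t)=(0,4): 1·0+5·4=20≤32, 4·0+3·4=12≤13, objective 36.
(s,t)=(1,3): 1·1+5·3=16≤32, 4·1+3·3=13≤13, objective 35.
(s,t)=(0,3): 1·0+5·3=15≤32, 4·0+3·3=9≤13, objective 27.
Maximum is 36 at (s,t)=(0,4).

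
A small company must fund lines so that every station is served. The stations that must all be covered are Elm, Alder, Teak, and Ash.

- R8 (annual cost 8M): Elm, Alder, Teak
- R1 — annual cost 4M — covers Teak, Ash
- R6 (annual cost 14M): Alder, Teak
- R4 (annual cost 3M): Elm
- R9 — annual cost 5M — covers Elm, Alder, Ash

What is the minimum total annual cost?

9

Choose R1 and R9: together they cover Elm, Alder, Teak, Ash — every station.
Total annual cost: 4 + 5 = 9.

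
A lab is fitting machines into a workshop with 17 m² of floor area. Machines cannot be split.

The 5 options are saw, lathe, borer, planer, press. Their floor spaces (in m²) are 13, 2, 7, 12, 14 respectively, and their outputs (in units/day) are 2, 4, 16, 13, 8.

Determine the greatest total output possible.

Allowing fractional choices, the relaxed optimum would be about 28.7, but machines are indivisible.
lathe + borer: floor space 2 + 7 = 9 ≤ 17, output 4 + 16 = 20.
lathe + planer: floor space 2 + 12 = 14 ≤ 17, output 4 + 13 = 17.
Best is lathe and borer with total output 20.

20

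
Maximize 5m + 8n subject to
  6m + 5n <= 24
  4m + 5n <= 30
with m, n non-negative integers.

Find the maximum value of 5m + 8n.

The continuous relaxation peaks at (0, 4.8) with value 38.40; rounding to a feasible lattice point costs some objective.
(m,n)=(0,4) is feasible, giving 32.
(m,n)=(1,3) is feasible, giving 29.
(m,n)=(0,3) is feasible, giving 24.
Maximum is 32 at (m,n)=(0,4).

32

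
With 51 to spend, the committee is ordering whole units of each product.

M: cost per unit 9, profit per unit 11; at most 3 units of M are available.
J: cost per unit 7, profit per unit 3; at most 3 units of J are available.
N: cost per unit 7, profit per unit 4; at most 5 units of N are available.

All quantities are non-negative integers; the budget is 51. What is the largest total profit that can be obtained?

This is a bounded integer knapsack.
3×M and 3×N: cost 48 ≤ 51, profit 3·11 + 3·4 = 45.
3×M, 1×J, and 2×N: cost 48 ≤ 51, profit 3·11 + 1·3 + 2·4 = 44.
Best is 45.

45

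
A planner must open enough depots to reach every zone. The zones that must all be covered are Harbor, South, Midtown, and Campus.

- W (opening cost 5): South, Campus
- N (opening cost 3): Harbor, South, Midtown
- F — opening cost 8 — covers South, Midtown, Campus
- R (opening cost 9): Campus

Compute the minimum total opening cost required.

8

This is a weighted set-cover instance.
Choose W and N: together they cover Harbor, South, Midtown, Campus — every zone.
Total opening cost: 5 + 3 = 8.
No cover costs less than 8.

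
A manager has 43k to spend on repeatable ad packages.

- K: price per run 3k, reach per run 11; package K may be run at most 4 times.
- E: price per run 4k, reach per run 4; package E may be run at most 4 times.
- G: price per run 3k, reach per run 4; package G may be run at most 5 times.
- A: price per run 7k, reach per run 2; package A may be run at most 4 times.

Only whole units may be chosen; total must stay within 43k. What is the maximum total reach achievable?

Take 4×K, 4×E, and 5×G: price 43 ≤ 43, reach 4·11 + 4·4 + 5·4 = 80.
K has the best ratio (11/3) and is taken to its limit of 4; remaining capacity is filled optimally with the others.

80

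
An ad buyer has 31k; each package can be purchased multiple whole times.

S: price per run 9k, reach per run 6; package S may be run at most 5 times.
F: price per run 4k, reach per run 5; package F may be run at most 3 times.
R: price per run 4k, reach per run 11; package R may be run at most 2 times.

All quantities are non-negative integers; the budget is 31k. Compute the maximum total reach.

43

R has the best ratio (11/4); taking only R gives at most 2×11 = 22 (stopped by the supply cap of 2).
Mixing does better — 1×S, 3×F, and 2×R: price 29 ≤ 31, reach 1·6 + 3·5 + 2·11 = 43.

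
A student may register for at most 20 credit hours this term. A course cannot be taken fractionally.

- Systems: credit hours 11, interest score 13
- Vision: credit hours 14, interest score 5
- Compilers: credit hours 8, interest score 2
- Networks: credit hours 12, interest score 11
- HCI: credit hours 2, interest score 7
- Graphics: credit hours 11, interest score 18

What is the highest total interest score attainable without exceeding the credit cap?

25

Allowing fractional choices, the relaxed optimum would be about 33.3, but courses are indivisible.
Systems + HCI: credit hours 11 + 2 = 13 ≤ 20, interest score 13 + 7 = 20.
Compilers + Graphics: credit hours 8 + 11 = 19 ≤ 20, interest score 2 + 18 = 20.
HCI + Graphics: credit hours 2 + 11 = 13 ≤ 20, interest score 7 + 18 = 25.
Best is HCI and Graphics with total interest score 25.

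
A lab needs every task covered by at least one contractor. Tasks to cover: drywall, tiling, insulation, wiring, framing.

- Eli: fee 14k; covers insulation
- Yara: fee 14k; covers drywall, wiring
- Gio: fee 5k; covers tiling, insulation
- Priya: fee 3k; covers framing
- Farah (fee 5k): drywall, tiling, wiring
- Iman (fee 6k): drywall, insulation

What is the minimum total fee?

Choose Gio, Priya, and Farah: together they cover drywall, tiling, insulation, wiring, framing — every task.
Total fee: 5 + 3 + 5 = 13.
No cover costs less than 13.

13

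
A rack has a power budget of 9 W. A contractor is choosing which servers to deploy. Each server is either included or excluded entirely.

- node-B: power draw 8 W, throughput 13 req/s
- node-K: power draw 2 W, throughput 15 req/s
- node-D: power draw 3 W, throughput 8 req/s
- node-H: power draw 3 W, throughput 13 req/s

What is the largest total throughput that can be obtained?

node-K + node-H: power draw 2 + 3 = 5 ≤ 9, throughput 15 + 13 = 28.
node-K + node-D + node-H: power draw 2 + 3 + 3 = 8 ≤ 9, throughput 15 + 8 + 13 = 36.
node-K + node-D: power draw 2 + 3 = 5 ≤ 9, throughput 15 + 8 = 23.
Best is node-K, node-D, and node-H with total throughput 36.

36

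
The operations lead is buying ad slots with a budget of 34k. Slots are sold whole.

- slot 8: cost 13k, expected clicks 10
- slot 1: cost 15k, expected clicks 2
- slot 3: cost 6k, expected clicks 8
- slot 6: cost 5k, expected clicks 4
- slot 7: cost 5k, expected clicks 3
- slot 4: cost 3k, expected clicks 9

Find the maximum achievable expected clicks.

34

Allowing fractional choices, the relaxed optimum would be about 34.3, but ad slots are indivisible.
slot 8 + slot 3 + slot 6 + slot 4: cost 13 + 6 + 5 + 3 = 27 ≤ 34, expected clicks 10 + 8 + 4 + 9 = 31.
slot 8 + slot 3 + slot 7 + slot 4: cost 13 + 6 + 5 + 3 = 27 ≤ 34, expected clicks 10 + 8 + 3 + 9 = 30.
slot 8 + slot 3 + slot 6 + slot 7 + slot 4: cost 13 + 6 + 5 + 5 + 3 = 32 ≤ 34, expected clicks 10 + 8 + 4 + 3 + 9 = 34.
Best is slot 8, slot 3, slot 6, slot 7, and slot 4 with total expected clicks 34.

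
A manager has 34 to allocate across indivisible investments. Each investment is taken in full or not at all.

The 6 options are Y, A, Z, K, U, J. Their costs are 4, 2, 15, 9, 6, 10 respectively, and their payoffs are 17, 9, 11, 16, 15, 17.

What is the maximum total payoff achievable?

Take Y, A, K, U, and J: cost 4 + 2 + 9 + 6 + 10 = 31 ≤ 34, payoff 17 + 9 + 16 + 15 + 17 = 74.
No other feasible combination does better.

74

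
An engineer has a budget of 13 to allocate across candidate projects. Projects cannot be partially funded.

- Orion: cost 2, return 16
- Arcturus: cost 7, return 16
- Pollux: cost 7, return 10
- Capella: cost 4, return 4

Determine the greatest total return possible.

36

Allowing fractional choices, the relaxed optimum would be about 37.7, but projects are indivisible.
Orion + Arcturus: cost 2 + 7 = 9 ≤ 13, return 16 + 16 = 32.
Orion + Arcturus + Capella: cost 2 + 7 + 4 = 13 ≤ 13, return 16 + 16 + 4 = 36.
Orion + Pollux + Capella: cost 2 + 7 + 4 = 13 ≤ 13, return 16 + 10 + 4 = 30.
Best is Orion, Arcturus, and Capella with total return 36.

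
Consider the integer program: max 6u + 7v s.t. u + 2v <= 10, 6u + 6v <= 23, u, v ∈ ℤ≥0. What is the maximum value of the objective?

Relaxing integrality, the LP optimum is 26.83 at (u,v) = (0, 3.83), which is not an integer point.
(u,v)=(0,3) is feasible, giving 21.
(u,v)=(1,2) is feasible, giving 20.
The best lattice point is (0,3), giving 21.

21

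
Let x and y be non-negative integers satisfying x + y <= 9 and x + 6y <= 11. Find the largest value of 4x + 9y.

36

Relaxing integrality, the LP optimum is 38.00 at (x,y) = (8.6, 0.4), which is not an integer point.
(x,y)=(9,0): 1·9+1·0=9≤9, 1·9+6·0=9≤11, objective 36.
(x,y)=(8,0): 1·8+1·0=8≤9, 1·8+6·0=8≤11, objective 32.
(x,y)=(7,0): 1·7+1·0=7≤9, 1·7+6·0=7≤11, objective 28.
Maximum is 36 at (x,y)=(9,0).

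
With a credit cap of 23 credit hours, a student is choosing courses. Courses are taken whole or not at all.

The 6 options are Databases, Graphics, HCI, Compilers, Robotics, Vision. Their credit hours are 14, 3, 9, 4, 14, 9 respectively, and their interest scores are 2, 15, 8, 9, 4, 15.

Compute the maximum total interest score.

Allowing fractional choices, the relaxed optimum would be about 45.2, but courses are indivisible.
Graphics + HCI + Vision: credit hours 3 + 9 + 9 = 21 ≤ 23, interest score 15 + 8 + 15 = 38.
Graphics + Compilers + Vision: credit hours 3 + 4 + 9 = 16 ≤ 23, interest score 15 + 9 + 15 = 39.
Best is Graphics, Compilers, and Vision with total interest score 39.

39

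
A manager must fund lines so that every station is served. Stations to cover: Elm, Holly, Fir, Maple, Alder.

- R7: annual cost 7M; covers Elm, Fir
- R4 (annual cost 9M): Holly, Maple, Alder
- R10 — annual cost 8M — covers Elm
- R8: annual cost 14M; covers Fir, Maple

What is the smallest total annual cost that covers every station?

16

This is a weighted set-cover instance.
Choose R7 and R4: together they cover Elm, Holly, Fir, Maple, Alder — every station.
Total annual cost: 7 + 9 = 16.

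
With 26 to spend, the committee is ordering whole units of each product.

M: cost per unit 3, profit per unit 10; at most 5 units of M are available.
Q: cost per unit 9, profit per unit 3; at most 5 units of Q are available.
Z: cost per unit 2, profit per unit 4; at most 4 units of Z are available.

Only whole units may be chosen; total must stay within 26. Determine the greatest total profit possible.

66

M has the best ratio (10/3); taking only M gives at most 5×10 = 50 (stopped by the supply cap of 5).
Mixing does better — 5×M and 4×Z: cost 23 ≤ 26, profit 5·10 + 4·4 = 66.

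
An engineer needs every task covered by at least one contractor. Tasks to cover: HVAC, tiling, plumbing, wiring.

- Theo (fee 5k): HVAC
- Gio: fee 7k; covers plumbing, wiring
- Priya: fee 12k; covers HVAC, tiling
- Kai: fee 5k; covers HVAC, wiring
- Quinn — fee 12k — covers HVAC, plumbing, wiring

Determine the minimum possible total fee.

19

The greedy cost-per-new-task heuristic would pick Kai, Gio, and Priya for 24, but a cheaper cover exists.
Choose Gio and Priya: together they cover HVAC, tiling, plumbing, wiring — every task.
Total fee: 7 + 12 = 19.
No cover costs less than 19.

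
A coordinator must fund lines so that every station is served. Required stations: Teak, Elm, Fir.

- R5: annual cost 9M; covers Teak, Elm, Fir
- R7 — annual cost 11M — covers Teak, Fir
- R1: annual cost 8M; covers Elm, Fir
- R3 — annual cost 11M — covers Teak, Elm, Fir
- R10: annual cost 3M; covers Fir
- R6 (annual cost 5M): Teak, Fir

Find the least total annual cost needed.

This is an integer covering problem.
The greedy cost-per-new-station heuristic would pick R6 and R1 for 13, but a cheaper cover exists.
R5 alone covers Teak, Elm, Fir — every station.
Total annual cost: 9.
No cover costs less than 9.

9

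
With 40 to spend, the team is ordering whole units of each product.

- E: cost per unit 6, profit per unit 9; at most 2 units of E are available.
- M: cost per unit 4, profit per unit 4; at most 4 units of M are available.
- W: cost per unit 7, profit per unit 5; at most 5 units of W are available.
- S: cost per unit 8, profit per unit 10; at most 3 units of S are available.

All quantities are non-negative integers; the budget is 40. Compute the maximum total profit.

52

E has the best ratio (9/6); taking only E gives at most 2×9 = 18 (stopped by the supply cap of 2).
Mixing does better — 2×E, 1×M, and 3×S: cost 40 ≤ 40, profit 2·9 + 1·4 + 3·10 = 52.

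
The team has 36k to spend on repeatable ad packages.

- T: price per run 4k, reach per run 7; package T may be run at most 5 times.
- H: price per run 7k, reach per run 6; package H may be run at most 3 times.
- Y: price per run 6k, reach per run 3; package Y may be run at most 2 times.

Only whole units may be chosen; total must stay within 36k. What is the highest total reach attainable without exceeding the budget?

47

This is a bounded integer knapsack.
T has the best ratio (7/4); taking only T gives at most 5×7 = 35 (stopped by the supply cap of 5).
Mixing does better — 5×T and 2×H: price 34 ≤ 36, reach 5·7 + 2·6 = 47.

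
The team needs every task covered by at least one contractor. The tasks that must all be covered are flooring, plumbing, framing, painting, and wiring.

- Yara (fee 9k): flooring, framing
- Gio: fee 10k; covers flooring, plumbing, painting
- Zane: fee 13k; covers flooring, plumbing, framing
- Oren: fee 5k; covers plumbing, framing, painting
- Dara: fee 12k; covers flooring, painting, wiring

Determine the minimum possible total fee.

Choose Oren and Dara: together they cover flooring, plumbing, framing, painting, wiring — every task.
Total fee: 5 + 12 = 17.

17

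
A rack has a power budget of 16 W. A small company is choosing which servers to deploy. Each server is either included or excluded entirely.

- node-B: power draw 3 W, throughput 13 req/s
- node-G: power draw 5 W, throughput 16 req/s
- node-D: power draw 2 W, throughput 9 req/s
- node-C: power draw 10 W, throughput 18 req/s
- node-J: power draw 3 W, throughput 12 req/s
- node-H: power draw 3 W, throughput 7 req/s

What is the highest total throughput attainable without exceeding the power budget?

Take node-B, node-G, node-D, node-J, and node-H: power draw 3 + 5 + 2 + 3 + 3 = 16 ≤ 16, throughput 13 + 16 + 9 + 12 + 7 = 57.
No other feasible combination does better.

57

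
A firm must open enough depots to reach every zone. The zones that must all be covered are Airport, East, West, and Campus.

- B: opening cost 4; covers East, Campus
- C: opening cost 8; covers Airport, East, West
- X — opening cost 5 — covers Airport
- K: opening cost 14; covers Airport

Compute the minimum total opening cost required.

12

This is an integer covering problem.
Choose B and C: together they cover Airport, East, West, Campus — every zone.
Total opening cost: 4 + 8 = 12.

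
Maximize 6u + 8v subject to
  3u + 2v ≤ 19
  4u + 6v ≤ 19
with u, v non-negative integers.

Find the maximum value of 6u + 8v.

(u,v)=(3,1): 3·3+2·1=11≤19, 4·3+6·1=18≤19, objective 26.
(u,v)=(4,0): 3·4+2·0=12≤19, 4·4+6·0=16≤19, objective 24.
(u,v)=(2,1): 3·2+2·1=8≤19, 4·2+6·1=14≤19, objective 20.
Maximum is 26 at (u,v)=(3,1).

26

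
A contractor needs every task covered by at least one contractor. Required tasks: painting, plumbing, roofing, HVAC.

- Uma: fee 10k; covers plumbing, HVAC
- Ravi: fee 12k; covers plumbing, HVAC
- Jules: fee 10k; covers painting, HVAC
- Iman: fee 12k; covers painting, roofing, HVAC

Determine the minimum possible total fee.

Choose Uma and Iman: together they cover painting, plumbing, roofing, HVAC — every task.
Total fee: 10 + 12 = 22.

22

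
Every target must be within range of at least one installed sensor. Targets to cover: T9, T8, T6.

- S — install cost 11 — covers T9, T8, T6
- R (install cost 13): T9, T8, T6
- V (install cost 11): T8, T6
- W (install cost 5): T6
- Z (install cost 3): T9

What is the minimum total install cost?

The greedy cost-per-new-target heuristic would pick Z, W, and S for 19, but a cheaper cover exists.
S alone covers T9, T8, T6 — every target.
Total install cost: 11.
No cover costs less than 11.

11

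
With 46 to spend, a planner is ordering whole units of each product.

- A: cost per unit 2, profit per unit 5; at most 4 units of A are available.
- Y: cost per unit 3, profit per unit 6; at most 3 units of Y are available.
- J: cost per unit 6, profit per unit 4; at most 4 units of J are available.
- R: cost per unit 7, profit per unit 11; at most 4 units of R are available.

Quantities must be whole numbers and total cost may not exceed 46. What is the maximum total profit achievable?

82

A has the best ratio (5/2); taking only A gives at most 4×5 = 20 (stopped by the supply cap of 4).
Mixing does better — 4×A, 3×Y, and 4×R: cost 45 ≤ 46, profit 4·5 + 3·6 + 4·11 = 82.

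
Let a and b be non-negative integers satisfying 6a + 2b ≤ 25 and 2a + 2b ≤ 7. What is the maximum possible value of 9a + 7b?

27

The continuous relaxation peaks at (3.5, 0) with value 31.50; rounding to a feasible lattice point costs some objective.
(a,b)=(3,0): 6·3+2·0=18≤25, 2·3+2·0=6≤7, objective 27.
(a,b)=(2,1): 6·2+2·1=14≤25, 2·2+2·1=6≤7, objective 25.
(a,b)=(2,0): 6·2+2·0=12≤25, 2·2+2·0=4≤7, objective 18.
Maximum is 27 at (a,b)=(3,0).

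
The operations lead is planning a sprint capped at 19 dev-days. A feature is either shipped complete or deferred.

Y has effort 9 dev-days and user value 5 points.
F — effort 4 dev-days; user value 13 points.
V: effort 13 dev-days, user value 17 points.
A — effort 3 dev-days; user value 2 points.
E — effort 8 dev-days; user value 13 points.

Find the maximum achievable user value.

30

Take F and V: effort 4 + 13 = 17 ≤ 19, user value 13 + 17 = 30.
No other feasible combination does better.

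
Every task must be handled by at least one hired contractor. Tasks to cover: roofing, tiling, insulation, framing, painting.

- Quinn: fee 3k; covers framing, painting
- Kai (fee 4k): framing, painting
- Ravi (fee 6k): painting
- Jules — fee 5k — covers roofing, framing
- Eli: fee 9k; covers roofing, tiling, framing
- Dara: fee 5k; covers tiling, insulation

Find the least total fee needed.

This is an integer covering problem.
Choose Quinn, Jules, and Dara: together they cover roofing, tiling, insulation, framing, painting — every task.
Total fee: 3 + 5 + 5 = 13.

13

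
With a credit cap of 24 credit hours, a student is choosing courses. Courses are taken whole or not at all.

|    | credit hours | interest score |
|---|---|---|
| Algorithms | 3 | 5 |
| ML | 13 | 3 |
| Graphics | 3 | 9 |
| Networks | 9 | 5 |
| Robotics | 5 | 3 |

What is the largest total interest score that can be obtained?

22

Allowing fractional choices, the relaxed optimum would be about 22.9, but courses are indivisible.
Algorithms + Graphics + Networks: credit hours 3 + 3 + 9 = 15 ≤ 24, interest score 5 + 9 + 5 = 19.
Algorithms + Graphics + Networks + Robotics: credit hours 3 + 3 + 9 + 5 = 20 ≤ 24, interest score 5 + 9 + 5 + 3 = 22.
Algorithms + ML + Graphics + Robotics: credit hours 3 + 13 + 3 + 5 = 24 ≤ 24, interest score 5 + 3 + 9 + 3 = 20.
Best is Algorithms, Graphics, Networks, and Robotics with total interest score 22.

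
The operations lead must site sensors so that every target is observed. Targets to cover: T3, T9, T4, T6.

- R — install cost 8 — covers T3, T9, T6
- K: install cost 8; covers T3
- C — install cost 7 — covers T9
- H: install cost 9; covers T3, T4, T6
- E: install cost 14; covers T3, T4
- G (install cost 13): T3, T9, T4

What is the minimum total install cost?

The greedy cost-per-new-target heuristic would pick R and H for 17, but a cheaper cover exists.
Choose C and H: together they cover T3, T9, T4, T6 — every target.
Total install cost: 7 + 9 = 16.
No cover costs less than 16.

16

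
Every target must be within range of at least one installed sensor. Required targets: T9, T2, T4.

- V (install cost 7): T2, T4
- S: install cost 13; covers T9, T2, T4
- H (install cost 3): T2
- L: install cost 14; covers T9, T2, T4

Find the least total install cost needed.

13

The greedy cost-per-new-target heuristic would pick H and S for 16, but a cheaper cover exists.
S alone covers T9, T2, T4 — every target.
Total install cost: 13.
No cover costs less than 13.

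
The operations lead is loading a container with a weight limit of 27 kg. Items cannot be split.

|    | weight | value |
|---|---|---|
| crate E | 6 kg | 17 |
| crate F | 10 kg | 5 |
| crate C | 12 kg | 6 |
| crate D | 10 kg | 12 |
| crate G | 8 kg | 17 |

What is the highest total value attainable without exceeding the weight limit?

46

Take crate E, crate D, and crate G: weight 6 + 10 + 8 = 24 ≤ 27, value 17 + 12 + 17 = 46.
No other feasible combination does better.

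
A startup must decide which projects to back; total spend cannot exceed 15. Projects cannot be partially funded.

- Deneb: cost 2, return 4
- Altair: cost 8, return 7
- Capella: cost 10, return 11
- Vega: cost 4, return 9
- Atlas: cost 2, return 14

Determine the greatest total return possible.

This is a 0-1 knapsack instance.
Allowing fractional choices, the relaxed optimum would be about 34.7, but projects are indivisible.
Deneb + Capella + Atlas: cost 2 + 10 + 2 = 14 ≤ 15, return 4 + 11 + 14 = 29.
Altair + Vega + Atlas: cost 8 + 4 + 2 = 14 ≤ 15, return 7 + 9 + 14 = 30.
Best is Altair, Vega, and Atlas with total return 30.

30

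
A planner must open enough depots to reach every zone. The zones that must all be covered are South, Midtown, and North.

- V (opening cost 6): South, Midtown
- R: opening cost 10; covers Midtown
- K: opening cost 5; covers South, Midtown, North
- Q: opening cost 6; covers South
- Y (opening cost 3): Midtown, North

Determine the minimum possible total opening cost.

5

This is an integer covering problem.
The greedy cost-per-new-zone heuristic would pick Y and K for 8, but a cheaper cover exists.
K alone covers South, Midtown, North — every zone.
Total opening cost: 5.
No cover costs less than 5.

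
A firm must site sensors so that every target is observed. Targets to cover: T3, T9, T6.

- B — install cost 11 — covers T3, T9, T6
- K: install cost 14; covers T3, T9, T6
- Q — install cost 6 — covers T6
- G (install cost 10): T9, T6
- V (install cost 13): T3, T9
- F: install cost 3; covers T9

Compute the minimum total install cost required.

The greedy cost-per-new-target heuristic would pick F and B for 14, but a cheaper cover exists.
B alone covers T3, T9, T6 — every target.
Total install cost: 11.
No cover costs less than 11.

11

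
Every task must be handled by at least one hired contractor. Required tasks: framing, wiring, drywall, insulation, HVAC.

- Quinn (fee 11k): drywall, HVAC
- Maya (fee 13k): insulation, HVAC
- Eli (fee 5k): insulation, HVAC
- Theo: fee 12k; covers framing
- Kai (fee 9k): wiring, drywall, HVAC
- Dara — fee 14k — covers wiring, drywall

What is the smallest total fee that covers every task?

26

Choose Eli, Theo, and Kai: together they cover framing, wiring, drywall, insulation, HVAC — every task.
Total fee: 5 + 12 + 9 = 26.
No cover costs less than 26.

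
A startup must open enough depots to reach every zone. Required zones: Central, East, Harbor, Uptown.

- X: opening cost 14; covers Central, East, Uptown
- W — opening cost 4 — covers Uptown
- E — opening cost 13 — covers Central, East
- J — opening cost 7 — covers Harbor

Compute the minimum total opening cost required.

This is an integer covering problem.
The greedy cost-per-new-zone heuristic would pick W, E, and J for 24, but a cheaper cover exists.
Choose X and J: together they cover Central, East, Harbor, Uptown — every zone.
Total opening cost: 14 + 7 = 21.
No cover costs less than 21.

21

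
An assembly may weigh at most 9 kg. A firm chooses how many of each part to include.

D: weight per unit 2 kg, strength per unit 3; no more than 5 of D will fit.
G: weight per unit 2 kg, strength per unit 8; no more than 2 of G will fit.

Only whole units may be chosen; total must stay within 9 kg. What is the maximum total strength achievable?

This is a bounded integer knapsack.
G has the best ratio (8/2); taking only G gives at most 2×8 = 16 (stopped by the supply cap of 2).
Mixing does better — 2×D and 2×G: weight 8 ≤ 9, strength 2·3 + 2·8 = 22.

22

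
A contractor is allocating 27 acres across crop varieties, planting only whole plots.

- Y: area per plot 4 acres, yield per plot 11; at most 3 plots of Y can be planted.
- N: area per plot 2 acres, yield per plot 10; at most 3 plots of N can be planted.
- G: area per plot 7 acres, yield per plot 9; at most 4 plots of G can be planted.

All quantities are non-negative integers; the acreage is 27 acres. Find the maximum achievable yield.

72

Take 3×Y, 3×N, and 1×G: area 25 ≤ 27, yield 3·11 + 3·10 + 1·9 = 72.
N has the best ratio (10/2) and is taken to its limit of 3; remaining capacity is filled optimally with the others.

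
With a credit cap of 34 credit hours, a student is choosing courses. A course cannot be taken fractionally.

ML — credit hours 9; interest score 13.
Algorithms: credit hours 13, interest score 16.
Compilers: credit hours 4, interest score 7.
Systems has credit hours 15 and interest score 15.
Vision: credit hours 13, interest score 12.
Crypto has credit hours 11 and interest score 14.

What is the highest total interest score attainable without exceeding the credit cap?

43

Allowing fractional choices, the relaxed optimum would be about 46.3, but courses are indivisible.
ML + Vision + Crypto: credit hours 9 + 13 + 11 = 33 ≤ 34, interest score 13 + 12 + 14 = 39.
ML + Algorithms + Crypto: credit hours 9 + 13 + 11 = 33 ≤ 34, interest score 13 + 16 + 14 = 43.
Algorithms + Compilers + Systems: credit hours 13 + 4 + 15 = 32 ≤ 34, interest score 16 + 7 + 15 = 38.
Best is ML, Algorithms, and Crypto with total interest score 43.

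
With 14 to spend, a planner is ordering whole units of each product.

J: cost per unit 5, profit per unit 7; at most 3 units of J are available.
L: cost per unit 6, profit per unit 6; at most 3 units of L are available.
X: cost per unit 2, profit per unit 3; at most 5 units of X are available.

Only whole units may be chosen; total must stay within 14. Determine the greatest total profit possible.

Take 2×J and 2×X: cost 14 ≤ 14, profit 2·7 + 2·3 = 20.
No other integer combination yields more.

20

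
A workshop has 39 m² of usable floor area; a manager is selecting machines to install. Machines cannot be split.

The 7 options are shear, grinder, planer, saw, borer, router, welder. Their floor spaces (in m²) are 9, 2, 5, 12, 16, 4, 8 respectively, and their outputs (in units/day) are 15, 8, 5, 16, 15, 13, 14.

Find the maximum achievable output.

Allowing fractional choices, the relaxed optimum would be about 70.0, but machines are indivisible.
shear + grinder + saw + router + welder: floor space 9 + 2 + 12 + 4 + 8 = 35 ≤ 39, output 15 + 8 + 16 + 13 + 14 = 66.
shear + grinder + borer + router + welder: floor space 9 + 2 + 16 + 4 + 8 = 39 ≤ 39, output 15 + 8 + 15 + 13 + 14 = 65.
Best is shear, grinder, saw, router, and welder with total output 66.

66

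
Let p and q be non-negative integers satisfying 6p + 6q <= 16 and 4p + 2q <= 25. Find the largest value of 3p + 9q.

(p,q)=(0,2): 6·0+6·2=12≤16, 4·0+2·2=4≤25, objective 18.
(p,q)=(1,1): 6·1+6·1=12≤16, 4·1+2·1=6≤25, objective 12.
(p,q)=(0,1): 6·0+6·1=6≤16, 4·0+2·1=2≤25, objective 9.
Maximum is 18 at (p,q)=(0,2).

18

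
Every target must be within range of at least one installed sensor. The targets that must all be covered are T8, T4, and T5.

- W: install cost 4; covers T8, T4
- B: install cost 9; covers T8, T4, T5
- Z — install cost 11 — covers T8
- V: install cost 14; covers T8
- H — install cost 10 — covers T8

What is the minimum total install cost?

B alone covers T8, T4, T5 — every target.
Total install cost: 9.

9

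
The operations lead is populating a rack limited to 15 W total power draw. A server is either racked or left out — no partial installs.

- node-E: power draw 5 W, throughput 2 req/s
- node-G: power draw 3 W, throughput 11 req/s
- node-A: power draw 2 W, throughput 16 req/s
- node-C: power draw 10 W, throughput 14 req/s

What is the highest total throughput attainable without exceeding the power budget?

Take node-G, node-A, and node-C: power draw 3 + 2 + 10 = 15 ≤ 15, throughput 11 + 16 + 14 = 41.
No other feasible combination does better.

41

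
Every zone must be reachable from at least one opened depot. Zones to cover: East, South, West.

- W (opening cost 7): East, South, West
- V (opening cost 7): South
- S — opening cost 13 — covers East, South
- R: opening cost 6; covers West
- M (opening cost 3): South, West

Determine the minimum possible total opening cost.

7

W alone covers East, South, West — every zone.
Total opening cost: 7.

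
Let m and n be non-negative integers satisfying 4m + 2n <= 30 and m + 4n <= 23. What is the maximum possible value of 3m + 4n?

The continuous relaxation peaks at (5.29, 4.43) with value 33.57; rounding to a feasible lattice point costs some objective.
(m,n)=(5,4): 4·5+2·4=28≤30, 1·5+4·4=21≤23, objective 31.
(m,n)=(6,3): 4·6+2·3=30≤30, 1·6+4·3=18≤23, objective 30.
(m,n)=(4,4): 4·4+2·4=24≤30, 1·4+4·4=20≤23, objective 28.
Maximum is 31 at (m,n)=(5,4).

31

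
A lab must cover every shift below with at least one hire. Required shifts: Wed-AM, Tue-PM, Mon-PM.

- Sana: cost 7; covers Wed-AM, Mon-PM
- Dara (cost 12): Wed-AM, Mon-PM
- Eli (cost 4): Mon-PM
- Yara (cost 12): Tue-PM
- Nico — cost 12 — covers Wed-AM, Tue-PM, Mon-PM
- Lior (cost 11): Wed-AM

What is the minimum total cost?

12

The greedy cost-per-new-shift heuristic would pick Sana and Yara for 19, but a cheaper cover exists.
Nico alone covers Wed-AM, Tue-PM, Mon-PM — every shift.
Total cost: 12.
No cover costs less than 12.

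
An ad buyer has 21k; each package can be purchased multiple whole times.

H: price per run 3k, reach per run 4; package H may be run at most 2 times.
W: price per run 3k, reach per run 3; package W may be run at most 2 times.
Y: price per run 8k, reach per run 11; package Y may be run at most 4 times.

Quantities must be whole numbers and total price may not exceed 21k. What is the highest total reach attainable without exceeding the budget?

26

Y has the best ratio (11/8); taking only Y gives at most 2×11 = 22 (stopped by the price limit).
Mixing does better — 1×H and 2×Y: price 19 ≤ 21, reach 1·4 + 2·11 = 26.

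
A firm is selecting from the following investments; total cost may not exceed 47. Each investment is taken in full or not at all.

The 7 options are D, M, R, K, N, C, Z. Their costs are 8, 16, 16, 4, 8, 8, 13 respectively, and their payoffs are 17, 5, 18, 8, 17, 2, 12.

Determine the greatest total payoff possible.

Allowing fractional choices, the relaxed optimum would be about 70.2, but investments are indivisible.
D + R + N + Z: cost 8 + 16 + 8 + 13 = 45 ≤ 47, payoff 17 + 18 + 17 + 12 = 64.
D + R + K + N + C: cost 8 + 16 + 4 + 8 + 8 = 44 ≤ 47, payoff 17 + 18 + 8 + 17 + 2 = 62.
D + R + K + N: cost 8 + 16 + 4 + 8 = 36 ≤ 47, payoff 17 + 18 + 8 + 17 = 60.
Best is D, R, N, and Z with total payoff 64.

64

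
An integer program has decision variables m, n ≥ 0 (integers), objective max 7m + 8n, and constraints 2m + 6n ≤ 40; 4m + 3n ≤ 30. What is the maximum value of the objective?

(m,n)=(2,6) is feasible, giving 62.
(m,n)=(3,5) is feasible, giving 61.
The best lattice point is (2,6), giving 62.

62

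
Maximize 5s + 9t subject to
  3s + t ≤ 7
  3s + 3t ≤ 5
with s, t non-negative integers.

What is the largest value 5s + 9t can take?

(s,t)=(0,1) is feasible, giving 9.
(s,t)=(1,0) is feasible, giving 5.
(s,t)=(0,0) is feasible, giving 0.
Maximum is 9 at (s,t)=(0,1).

9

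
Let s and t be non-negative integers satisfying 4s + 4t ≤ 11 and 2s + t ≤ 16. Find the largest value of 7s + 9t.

The continuous relaxation peaks at (0, 2.75) with value 24.75; rounding to a feasible lattice point costs some objective.
(s,t)=(0,2): 4·0+4·2=8≤11, 2·0+1·2=2≤16, objective 18.
(s,t)=(1,1): 4·1+4·1=8≤11, 2·1+1·1=3≤16, objective 16.
(s,t)=(0,1): 4·0+4·1=4≤11, 2·0+1·1=1≤16, objective 9.
The best lattice point is (0,2), giving 18.

18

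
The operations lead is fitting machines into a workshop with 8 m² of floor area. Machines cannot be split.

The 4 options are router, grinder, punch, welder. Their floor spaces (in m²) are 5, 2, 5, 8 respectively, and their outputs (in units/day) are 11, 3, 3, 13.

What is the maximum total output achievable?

welder: floor space 8 ≤ 8, output 13.
router + grinder: floor space 5 + 2 = 7 ≤ 8, output 11 + 3 = 14.
Best is router and grinder with total output 14.

14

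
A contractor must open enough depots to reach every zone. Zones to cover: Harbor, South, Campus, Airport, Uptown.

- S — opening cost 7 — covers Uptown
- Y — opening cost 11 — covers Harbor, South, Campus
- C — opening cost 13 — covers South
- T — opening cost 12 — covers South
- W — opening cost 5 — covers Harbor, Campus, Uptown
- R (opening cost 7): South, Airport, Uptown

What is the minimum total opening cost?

12

Choose W and R: together they cover Harbor, South, Campus, Airport, Uptown — every zone.
Total opening cost: 5 + 7 = 12.
No cover costs less than 12.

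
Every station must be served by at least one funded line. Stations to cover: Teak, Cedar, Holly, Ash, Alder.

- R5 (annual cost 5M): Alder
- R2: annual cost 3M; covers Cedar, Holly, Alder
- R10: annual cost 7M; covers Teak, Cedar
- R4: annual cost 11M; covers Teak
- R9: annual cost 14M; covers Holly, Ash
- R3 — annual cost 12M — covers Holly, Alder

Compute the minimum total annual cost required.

24

Choose R2, R10, and R9: together they cover Teak, Cedar, Holly, Ash, Alder — every station.
Total annual cost: 3 + 7 + 14 = 24.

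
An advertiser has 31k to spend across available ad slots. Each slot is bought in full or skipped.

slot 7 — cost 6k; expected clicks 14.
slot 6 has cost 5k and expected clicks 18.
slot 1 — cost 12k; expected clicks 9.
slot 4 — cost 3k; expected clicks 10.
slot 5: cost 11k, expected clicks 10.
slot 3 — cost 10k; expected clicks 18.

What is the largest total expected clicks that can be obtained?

60

slot 6 + slot 4 + slot 5 + slot 3: cost 5 + 3 + 11 + 10 = 29 ≤ 31, expected clicks 18 + 10 + 10 + 18 = 56.
slot 6 + slot 1 + slot 4 + slot 3: cost 5 + 12 + 3 + 10 = 30 ≤ 31, expected clicks 18 + 9 + 10 + 18 = 55.
slot 7 + slot 6 + slot 4 + slot 3: cost 6 + 5 + 3 + 10 = 24 ≤ 31, expected clicks 14 + 18 + 10 + 18 = 60.
Best is slot 7, slot 6, slot 4, and slot 3 with total expected clicks 60.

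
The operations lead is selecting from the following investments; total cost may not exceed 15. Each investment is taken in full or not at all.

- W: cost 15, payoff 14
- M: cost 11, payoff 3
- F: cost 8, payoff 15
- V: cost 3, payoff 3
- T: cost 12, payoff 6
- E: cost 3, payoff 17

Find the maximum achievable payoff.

35

Allowing fractional choices, the relaxed optimum would be about 35.9, but investments are indivisible.
F + E: cost 8 + 3 = 11 ≤ 15, payoff 15 + 17 = 32.
F + V + E: cost 8 + 3 + 3 = 14 ≤ 15, payoff 15 + 3 + 17 = 35.
T + E: cost 12 + 3 = 15 ≤ 15, payoff 6 + 17 = 23.
Best is F, V, and E with total payoff 35.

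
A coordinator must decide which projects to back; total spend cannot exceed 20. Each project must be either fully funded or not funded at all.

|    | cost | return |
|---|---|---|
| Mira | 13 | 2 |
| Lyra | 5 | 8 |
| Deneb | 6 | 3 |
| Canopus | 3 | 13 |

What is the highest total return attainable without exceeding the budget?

24

Take Lyra, Deneb, and Canopus: cost 5 + 6 + 3 = 14 ≤ 20, return 8 + 3 + 13 = 24.
No other feasible combination does better.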